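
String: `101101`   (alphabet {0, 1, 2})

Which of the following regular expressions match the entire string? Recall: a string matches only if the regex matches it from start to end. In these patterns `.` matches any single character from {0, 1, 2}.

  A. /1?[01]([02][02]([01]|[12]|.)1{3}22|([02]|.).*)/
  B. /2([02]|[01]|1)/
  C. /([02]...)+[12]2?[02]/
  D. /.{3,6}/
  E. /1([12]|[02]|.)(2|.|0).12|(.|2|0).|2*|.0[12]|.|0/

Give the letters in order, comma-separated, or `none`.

A → match
B → no match — must start with `2`
C → no match
D → match
E → no match

A, D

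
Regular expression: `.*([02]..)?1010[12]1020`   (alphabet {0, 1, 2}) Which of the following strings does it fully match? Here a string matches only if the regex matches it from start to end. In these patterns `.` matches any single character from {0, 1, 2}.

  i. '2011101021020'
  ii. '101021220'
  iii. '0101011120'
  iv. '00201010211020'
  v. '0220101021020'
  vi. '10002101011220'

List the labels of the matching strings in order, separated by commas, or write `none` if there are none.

i → match
ii. '101021220' → no match — must end with '1020'
iii. '0101011120' → no match — must end with '1020'
iv → no match
v → match
vi → no match — must end with '1020'

i, v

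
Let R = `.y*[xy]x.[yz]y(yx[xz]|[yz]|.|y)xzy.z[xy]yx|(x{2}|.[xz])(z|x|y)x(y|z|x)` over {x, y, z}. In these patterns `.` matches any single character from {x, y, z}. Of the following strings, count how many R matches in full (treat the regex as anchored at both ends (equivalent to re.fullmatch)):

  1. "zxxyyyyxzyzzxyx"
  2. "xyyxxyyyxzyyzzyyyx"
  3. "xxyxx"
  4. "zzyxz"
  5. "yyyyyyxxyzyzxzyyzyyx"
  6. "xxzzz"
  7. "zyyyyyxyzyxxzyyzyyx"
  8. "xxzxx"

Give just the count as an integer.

6

1 → match
2 → no match
3. "xxyxx" → match
4. "zzyxz" → match
5 → match
6. "xxzzz" → no match
7 → match
8. "xxzxx" → match
Total matched: 6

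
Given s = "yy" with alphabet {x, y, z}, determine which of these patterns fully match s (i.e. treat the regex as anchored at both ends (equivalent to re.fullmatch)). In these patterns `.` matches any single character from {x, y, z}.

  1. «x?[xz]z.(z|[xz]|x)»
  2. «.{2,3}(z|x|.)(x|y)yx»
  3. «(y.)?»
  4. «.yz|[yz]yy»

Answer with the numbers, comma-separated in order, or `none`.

1 → no match
2 → no match — must end with "yx"
3 → match
4 → no match

3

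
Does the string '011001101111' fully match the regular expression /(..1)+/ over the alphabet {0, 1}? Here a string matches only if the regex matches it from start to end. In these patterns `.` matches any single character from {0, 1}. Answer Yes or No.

Yes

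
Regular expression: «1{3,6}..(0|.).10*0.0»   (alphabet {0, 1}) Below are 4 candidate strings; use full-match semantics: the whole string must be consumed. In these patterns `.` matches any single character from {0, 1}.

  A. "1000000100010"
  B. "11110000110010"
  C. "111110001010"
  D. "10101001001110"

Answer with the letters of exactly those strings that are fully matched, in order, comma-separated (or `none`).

C

A → no match
B → no match
C. "111110001010" → match
D → no match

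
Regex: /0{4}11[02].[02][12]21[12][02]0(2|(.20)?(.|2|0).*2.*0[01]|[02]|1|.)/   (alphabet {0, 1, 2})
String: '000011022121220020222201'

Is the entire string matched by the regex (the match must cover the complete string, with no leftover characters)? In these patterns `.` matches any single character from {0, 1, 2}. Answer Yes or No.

Yes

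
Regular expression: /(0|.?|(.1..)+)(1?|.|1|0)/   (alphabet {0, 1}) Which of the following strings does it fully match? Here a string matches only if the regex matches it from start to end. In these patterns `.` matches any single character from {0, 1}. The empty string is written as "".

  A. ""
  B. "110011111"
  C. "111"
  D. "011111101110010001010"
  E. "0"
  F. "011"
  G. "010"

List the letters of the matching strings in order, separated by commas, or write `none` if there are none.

A → match
B → match
C → no match
D → match
E → match
F → no match
G → no match

A, B, D, E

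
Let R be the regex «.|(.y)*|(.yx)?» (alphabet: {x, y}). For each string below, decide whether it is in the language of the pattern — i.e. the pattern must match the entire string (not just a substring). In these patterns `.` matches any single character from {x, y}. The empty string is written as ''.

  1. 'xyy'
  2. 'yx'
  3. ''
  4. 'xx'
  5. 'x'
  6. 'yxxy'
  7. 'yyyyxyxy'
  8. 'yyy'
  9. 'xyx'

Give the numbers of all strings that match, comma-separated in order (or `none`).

3, 5, 7, 9

1 → no match
2 → no match
3 → match
4 → no match
5 → match
6 → no match
7 → match
8 → no match
9 → match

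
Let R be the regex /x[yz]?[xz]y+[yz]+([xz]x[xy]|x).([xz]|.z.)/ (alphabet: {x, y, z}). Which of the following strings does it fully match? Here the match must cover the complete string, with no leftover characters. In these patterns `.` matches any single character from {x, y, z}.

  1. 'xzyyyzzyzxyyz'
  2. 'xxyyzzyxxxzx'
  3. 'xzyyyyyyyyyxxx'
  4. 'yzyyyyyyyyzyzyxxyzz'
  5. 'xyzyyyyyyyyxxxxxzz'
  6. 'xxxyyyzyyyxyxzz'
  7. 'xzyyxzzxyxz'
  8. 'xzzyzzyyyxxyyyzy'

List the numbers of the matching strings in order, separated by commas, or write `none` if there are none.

1, 2, 3, 5, 8

1 → match
2 → match
3 → match
4 → no match — must start with 'x'
5 → match
6 → no match
7 → no match
8 → match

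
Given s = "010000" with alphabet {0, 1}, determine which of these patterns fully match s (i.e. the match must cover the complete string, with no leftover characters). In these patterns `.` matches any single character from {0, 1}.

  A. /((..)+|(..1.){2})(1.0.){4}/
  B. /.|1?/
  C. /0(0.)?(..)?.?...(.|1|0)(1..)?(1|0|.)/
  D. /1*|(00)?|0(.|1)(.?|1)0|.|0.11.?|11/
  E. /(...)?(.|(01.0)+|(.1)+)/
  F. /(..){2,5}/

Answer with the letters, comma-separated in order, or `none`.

A → no match
B → no match
C → match
D → no match
E → no match
F → match

C, F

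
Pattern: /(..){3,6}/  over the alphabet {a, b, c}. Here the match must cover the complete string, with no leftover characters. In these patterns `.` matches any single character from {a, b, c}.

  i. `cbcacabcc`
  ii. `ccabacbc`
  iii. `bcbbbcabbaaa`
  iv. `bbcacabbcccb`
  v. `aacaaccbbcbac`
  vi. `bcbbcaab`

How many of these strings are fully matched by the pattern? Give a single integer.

4

i → no match
ii → match
iii → match
iv → match
v → no match
vi → match
Total matched: 4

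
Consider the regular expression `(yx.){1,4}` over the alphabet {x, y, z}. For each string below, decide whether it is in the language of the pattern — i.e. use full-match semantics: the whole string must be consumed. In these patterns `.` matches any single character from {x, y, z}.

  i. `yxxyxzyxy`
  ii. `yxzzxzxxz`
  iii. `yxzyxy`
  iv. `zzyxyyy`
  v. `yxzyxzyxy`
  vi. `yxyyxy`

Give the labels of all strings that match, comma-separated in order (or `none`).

i, iii, v, vi

i → match
ii → no match
iii → match
iv → no match — must start with `yx`
v → match
vi → match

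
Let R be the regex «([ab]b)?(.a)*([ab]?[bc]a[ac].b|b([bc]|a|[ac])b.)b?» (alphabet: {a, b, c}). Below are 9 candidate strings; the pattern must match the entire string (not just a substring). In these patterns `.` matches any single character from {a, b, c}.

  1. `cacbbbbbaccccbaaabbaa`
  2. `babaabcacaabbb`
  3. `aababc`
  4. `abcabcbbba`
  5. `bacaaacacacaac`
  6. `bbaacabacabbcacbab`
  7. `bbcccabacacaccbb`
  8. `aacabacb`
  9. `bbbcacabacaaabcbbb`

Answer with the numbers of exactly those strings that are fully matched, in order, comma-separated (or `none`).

1 → no match
2 → no match
3 → match
4 → no match
5 → no match
6 → no match
7 → no match
8 → no match
9 → no match

3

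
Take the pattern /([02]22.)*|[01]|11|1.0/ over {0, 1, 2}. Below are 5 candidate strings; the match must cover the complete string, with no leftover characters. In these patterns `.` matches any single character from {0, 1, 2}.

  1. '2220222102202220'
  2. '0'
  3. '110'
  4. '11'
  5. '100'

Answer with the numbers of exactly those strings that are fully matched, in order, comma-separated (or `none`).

1 → match
2 → match
3 → match
4 → match
5 → match

1, 2, 3, 4, 5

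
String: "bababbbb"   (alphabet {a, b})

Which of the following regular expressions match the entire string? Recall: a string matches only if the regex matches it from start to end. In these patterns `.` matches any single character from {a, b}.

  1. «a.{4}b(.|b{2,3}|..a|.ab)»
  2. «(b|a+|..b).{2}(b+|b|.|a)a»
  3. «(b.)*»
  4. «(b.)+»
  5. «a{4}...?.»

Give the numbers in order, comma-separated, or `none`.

3, 4

1 → no match — must start with "a"
2 → no match — must end with "a"
3 → match
4 → match
5 → no match — must start with "a"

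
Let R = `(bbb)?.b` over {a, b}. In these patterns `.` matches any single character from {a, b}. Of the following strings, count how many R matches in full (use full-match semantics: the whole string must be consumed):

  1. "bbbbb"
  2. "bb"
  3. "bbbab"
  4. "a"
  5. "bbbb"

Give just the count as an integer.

1 → match
2 → match
3 → match
4 → no match — must end with "b"
5 → no match
Total matched: 3

3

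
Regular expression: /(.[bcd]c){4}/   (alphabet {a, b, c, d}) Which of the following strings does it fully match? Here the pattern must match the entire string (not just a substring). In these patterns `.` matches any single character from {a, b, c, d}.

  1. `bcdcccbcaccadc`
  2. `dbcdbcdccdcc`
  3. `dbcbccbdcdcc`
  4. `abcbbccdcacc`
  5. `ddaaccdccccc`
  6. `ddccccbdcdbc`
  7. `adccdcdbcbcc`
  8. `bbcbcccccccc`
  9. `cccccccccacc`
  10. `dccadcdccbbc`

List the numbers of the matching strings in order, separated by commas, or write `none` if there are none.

2, 3, 4, 6, 7, 8, 9, 10

1 → no match
2 → match
3 → match
4 → match
5 → no match
6 → match
7 → match
8 → match
9 → match
10 → match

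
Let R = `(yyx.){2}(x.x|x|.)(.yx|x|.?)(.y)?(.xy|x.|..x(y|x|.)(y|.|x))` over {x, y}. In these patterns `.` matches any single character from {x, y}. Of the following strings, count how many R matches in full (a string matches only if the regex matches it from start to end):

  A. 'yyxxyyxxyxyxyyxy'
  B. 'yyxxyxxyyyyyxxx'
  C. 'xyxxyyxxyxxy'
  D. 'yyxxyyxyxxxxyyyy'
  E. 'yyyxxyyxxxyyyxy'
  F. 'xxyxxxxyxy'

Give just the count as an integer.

A → match
B → no match
C → no match — must start with 'yyx'
D → no match
E → no match — must start with 'yyx'
F → no match — must start with 'yyx'
Total matched: 1

1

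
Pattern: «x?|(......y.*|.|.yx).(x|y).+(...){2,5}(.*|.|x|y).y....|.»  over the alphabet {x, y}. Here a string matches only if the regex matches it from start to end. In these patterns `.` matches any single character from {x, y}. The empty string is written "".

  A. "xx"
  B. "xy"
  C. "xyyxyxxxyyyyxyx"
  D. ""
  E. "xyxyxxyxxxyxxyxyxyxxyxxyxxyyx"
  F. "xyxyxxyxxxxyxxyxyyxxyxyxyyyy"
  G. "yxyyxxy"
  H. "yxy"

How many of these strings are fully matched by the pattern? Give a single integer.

A → no match
B → no match
C → no match
D → match
E → no match
F → no match
G → no match
H → no match
Total matched: 1

1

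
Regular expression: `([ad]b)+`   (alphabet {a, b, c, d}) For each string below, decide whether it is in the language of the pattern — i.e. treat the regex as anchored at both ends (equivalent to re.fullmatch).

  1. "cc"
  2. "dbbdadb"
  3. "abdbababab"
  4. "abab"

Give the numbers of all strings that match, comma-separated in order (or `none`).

1 → no match — must end with "b"
2 → no match
3 → match
4 → match

3, 4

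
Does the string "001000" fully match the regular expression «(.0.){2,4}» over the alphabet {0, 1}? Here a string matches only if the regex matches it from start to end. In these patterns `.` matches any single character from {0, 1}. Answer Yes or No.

Yes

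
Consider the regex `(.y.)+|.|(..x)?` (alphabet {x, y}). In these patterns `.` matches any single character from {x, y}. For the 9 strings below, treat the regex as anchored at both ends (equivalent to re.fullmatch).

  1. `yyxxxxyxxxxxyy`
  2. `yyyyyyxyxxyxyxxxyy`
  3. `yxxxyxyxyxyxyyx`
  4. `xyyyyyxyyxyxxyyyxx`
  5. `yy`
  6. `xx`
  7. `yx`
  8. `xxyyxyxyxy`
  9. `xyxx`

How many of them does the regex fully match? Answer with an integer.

0

1 → no match
2 → no match
3 → no match
4 → no match
5 → no match
6 → no match
7 → no match
8 → no match
9 → no match
Total matched: 0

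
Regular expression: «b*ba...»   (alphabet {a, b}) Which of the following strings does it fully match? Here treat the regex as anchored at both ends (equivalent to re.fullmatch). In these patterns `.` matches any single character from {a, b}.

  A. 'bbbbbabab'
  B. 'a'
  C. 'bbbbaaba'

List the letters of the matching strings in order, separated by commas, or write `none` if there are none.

A. 'bbbbbabab' → match
B. 'a' → no match
C. 'bbbbaaba' → match

A, C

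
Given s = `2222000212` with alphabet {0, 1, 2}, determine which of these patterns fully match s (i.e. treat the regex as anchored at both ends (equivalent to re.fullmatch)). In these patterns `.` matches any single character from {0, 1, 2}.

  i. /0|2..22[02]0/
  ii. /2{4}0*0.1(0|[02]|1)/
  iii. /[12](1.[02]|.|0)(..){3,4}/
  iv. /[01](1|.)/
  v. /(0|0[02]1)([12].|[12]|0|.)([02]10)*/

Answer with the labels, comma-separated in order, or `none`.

i → no match — must end with `0`
ii → match
iii → match
iv → no match
v → no match — must start with `0`

ii, iii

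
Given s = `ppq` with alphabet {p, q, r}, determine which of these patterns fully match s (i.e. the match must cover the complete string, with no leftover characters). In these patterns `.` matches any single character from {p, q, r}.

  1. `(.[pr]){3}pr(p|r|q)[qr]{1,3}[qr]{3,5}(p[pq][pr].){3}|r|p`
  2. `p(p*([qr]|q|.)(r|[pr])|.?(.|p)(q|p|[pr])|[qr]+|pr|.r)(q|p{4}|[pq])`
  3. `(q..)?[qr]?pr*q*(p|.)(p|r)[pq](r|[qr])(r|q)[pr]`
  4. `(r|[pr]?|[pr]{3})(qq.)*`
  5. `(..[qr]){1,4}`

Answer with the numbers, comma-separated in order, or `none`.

1 → no match
2 → no match
3 → no match
4 → no match
5 → match

5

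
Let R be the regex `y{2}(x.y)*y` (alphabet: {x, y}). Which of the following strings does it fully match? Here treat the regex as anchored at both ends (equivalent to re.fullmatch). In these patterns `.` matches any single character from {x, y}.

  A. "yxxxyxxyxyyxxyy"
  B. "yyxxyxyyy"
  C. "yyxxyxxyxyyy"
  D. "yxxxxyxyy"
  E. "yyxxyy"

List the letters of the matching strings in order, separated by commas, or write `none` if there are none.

B, C, E

A → no match
B → match
C → match
D → no match
E → match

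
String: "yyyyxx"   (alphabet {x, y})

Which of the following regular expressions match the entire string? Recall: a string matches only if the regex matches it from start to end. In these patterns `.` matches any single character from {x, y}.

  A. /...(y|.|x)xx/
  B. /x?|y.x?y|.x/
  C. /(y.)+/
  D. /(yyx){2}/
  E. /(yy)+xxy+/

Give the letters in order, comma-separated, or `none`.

A → match
B → no match
C → no match
D → no match — must start with "yyx"
E → no match — must end with "y"

A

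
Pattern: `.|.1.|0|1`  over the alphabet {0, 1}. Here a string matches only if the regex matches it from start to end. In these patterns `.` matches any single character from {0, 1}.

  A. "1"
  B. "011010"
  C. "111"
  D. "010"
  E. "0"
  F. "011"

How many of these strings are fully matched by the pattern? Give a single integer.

5

A → match
B → no match
C → match
D → match
E → match
F → match
Total matched: 5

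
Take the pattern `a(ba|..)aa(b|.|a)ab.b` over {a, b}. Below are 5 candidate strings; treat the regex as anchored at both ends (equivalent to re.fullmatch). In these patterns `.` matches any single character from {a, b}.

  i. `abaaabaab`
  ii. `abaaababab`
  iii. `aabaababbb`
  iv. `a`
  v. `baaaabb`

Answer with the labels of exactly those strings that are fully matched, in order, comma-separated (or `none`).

ii, iii

i → no match
ii → match
iii → match
iv → no match — must end with `b`
v → no match — must start with `a`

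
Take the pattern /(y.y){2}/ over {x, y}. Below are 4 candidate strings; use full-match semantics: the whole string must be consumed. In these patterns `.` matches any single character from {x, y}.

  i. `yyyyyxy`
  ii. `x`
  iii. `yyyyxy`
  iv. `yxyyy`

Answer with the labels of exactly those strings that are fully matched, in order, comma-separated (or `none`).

i → no match
ii → no match — must start with `y`
iii → match
iv → no match

iii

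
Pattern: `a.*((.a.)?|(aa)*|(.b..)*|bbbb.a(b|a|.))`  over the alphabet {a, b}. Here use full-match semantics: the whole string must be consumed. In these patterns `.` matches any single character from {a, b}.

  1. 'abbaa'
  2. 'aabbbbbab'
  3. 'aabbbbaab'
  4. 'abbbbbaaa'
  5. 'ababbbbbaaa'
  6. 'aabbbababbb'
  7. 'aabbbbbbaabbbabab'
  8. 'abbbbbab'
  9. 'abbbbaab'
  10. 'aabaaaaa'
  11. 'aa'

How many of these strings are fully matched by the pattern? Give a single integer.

11

1 → match
2 → match
3 → match
4 → match
5 → match
6 → match
7 → match
8 → match
9 → match
10 → match
11 → match
Total matched: 11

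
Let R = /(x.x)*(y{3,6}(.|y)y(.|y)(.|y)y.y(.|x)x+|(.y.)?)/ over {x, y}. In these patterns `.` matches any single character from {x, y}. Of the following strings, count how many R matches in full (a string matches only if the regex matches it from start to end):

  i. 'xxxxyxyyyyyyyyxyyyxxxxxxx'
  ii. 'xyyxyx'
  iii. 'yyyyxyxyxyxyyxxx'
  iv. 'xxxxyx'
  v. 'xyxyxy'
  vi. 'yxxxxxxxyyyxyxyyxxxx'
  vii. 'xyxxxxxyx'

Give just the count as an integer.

3

i → match
ii → no match
iii → no match
iv → match
v → no match
vi → no match
vii → match
Total matched: 3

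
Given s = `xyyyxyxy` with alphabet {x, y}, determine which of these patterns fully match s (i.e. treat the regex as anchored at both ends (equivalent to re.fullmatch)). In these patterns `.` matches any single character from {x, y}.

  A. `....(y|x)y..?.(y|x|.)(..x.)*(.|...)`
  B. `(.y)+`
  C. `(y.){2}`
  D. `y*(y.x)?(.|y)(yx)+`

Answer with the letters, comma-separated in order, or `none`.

B

A → no match
B → match
C → no match — must start with `y`
D → no match — must end with `yx`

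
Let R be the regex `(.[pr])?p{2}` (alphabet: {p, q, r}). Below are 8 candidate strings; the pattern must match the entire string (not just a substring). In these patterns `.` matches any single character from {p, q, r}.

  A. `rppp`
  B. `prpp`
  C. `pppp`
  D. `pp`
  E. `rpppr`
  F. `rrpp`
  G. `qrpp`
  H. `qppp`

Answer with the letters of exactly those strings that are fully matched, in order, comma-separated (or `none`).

A, B, C, D, F, G, H

A. `rppp` → match
B. `prpp` → match
C. `pppp` → match
D. `pp` → match
E. `rpppr` → no match — must end with `p`
F. `rrpp` → match
G. `qrpp` → match
H. `qppp` → match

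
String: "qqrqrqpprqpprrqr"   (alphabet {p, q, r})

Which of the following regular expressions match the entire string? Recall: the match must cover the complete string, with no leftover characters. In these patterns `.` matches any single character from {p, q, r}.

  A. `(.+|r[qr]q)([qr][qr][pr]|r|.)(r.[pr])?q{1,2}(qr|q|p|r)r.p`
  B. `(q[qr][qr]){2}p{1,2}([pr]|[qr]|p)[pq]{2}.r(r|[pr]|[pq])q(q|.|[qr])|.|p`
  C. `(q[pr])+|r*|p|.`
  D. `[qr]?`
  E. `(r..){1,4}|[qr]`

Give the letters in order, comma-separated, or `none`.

A → no match — must end with "p"
B → match
C → no match
D → no match
E → no match

B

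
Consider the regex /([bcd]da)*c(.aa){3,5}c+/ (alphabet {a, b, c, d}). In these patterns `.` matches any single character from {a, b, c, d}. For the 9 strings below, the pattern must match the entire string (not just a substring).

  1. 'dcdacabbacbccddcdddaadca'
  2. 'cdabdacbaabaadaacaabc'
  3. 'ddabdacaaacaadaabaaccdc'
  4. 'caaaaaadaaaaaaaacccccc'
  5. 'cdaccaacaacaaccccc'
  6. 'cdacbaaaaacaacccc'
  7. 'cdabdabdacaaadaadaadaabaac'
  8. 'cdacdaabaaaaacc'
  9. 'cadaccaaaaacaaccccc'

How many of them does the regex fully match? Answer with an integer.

5

1 → no match — must end with 'c'
2 → no match
3 → no match
4 → match
5 → match
6 → match
7 → match
8 → match
9 → no match
Total matched: 5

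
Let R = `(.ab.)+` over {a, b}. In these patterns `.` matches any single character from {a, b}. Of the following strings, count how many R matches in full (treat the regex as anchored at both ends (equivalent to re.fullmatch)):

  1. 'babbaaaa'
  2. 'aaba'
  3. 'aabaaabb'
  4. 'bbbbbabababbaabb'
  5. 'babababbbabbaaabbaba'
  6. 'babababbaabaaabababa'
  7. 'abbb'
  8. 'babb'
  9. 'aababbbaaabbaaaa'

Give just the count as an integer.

1. 'babbaaaa' → no match
2. 'aaba' → match
3. 'aabaaabb' → match
4 → no match
5 → no match
6 → match
7. 'abbb' → no match
8. 'babb' → match
9 → no match
Total matched: 4

4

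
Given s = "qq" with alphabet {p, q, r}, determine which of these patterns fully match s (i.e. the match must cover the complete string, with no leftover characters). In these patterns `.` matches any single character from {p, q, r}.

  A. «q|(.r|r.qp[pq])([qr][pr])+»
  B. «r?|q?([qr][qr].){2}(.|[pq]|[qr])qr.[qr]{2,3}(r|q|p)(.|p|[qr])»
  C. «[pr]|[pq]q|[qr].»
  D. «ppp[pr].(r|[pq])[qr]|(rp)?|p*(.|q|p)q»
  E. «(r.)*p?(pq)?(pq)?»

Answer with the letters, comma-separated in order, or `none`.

A → no match
B → no match
C → match
D → match
E → no match

C, D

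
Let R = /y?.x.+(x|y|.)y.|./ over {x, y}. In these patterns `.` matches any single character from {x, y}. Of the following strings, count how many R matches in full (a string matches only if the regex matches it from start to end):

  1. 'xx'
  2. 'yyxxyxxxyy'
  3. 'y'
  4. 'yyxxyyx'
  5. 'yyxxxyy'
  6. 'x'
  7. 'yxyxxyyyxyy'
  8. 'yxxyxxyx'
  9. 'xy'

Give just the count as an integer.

7

1. 'xx' → no match
2. 'yyxxyxxxyy' → match
3. 'y' → match
4. 'yyxxyyx' → match
5. 'yyxxxyy' → match
6. 'x' → match
7. 'yxyxxyyyxyy' → match
8. 'yxxyxxyx' → match
9. 'xy' → no match
Total matched: 7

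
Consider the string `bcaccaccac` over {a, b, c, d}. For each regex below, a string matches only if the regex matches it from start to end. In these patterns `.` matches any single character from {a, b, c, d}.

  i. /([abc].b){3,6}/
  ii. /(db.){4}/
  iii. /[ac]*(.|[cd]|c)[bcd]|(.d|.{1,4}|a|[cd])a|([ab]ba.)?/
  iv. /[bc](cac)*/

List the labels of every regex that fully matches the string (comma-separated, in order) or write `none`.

iv

i → no match — must end with `b`
ii → no match — must start with `db`
iii → no match
iv → match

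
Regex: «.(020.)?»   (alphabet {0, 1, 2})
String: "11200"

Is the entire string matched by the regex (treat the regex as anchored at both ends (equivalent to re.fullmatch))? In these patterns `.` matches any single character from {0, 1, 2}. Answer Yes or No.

No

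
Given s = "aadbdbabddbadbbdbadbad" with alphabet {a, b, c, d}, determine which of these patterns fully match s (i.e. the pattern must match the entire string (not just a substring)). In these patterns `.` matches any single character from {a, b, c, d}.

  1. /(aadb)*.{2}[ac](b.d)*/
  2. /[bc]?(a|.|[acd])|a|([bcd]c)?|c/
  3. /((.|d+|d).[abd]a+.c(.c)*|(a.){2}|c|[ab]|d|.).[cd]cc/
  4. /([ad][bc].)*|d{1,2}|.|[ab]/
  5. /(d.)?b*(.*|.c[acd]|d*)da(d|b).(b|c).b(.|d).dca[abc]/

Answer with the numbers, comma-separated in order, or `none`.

1

1 → match
2 → no match
3 → no match — must end with "cc"
4 → no match
5 → no match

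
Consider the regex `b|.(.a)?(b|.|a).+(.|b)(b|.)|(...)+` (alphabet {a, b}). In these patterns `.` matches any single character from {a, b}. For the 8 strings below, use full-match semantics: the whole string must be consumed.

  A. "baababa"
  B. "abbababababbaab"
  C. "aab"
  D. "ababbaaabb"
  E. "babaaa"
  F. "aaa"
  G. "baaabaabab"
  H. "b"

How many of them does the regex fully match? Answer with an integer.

A → match
B → match
C → match
D → match
E → match
F → match
G → match
H → match
Total matched: 8

8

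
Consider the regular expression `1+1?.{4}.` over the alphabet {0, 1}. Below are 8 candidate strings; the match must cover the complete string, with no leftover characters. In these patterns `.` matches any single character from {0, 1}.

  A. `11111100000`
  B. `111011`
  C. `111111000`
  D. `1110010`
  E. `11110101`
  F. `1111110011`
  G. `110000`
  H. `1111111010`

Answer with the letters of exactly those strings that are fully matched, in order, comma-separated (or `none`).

A, B, C, D, E, F, G, H

A → match
B → match
C → match
D → match
E → match
F → match
G → match
H → match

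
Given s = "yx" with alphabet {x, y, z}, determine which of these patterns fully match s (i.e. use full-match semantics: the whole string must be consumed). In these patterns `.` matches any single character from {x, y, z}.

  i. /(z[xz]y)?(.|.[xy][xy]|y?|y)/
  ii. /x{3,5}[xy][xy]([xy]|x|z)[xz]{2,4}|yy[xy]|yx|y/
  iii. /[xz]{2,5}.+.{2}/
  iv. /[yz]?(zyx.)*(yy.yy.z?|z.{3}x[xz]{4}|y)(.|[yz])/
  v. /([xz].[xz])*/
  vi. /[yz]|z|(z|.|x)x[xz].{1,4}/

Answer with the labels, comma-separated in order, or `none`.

i → no match
ii → match
iii → no match
iv → match
v → no match
vi → no match

ii, iv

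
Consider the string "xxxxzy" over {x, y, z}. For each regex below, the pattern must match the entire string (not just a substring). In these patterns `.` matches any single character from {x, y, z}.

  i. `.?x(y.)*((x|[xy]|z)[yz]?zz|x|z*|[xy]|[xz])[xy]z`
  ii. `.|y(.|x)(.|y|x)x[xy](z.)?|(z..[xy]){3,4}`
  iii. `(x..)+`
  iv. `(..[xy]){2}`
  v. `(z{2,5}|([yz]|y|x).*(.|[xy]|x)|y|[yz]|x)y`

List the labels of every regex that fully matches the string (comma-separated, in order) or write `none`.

i → no match — must end with "z"
ii → no match
iii → match
iv → match
v → match

iii, iv, v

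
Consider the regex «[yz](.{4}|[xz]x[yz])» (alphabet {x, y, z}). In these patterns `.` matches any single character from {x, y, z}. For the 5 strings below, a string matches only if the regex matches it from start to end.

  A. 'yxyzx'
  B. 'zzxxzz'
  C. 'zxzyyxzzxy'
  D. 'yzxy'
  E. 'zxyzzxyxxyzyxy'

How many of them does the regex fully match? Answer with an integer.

2

A → match
B → no match
C → no match
D → match
E → no match
Total matched: 2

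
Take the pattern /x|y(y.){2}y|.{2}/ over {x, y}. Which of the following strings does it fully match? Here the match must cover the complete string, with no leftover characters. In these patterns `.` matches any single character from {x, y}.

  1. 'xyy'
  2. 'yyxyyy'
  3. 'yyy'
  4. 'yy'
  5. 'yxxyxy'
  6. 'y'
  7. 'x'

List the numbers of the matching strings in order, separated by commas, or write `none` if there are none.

2, 4, 7

1 → no match
2 → match
3 → no match
4 → match
5 → no match
6 → no match
7 → match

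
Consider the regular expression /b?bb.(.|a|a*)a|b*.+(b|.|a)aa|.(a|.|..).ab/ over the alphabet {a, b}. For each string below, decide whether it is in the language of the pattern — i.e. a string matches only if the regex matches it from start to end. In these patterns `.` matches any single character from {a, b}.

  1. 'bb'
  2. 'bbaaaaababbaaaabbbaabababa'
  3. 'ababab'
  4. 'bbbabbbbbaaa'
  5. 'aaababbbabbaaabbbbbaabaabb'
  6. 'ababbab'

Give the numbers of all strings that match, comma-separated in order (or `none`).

3, 4

1 → no match
2 → no match
3 → match
4 → match
5 → no match
6 → no match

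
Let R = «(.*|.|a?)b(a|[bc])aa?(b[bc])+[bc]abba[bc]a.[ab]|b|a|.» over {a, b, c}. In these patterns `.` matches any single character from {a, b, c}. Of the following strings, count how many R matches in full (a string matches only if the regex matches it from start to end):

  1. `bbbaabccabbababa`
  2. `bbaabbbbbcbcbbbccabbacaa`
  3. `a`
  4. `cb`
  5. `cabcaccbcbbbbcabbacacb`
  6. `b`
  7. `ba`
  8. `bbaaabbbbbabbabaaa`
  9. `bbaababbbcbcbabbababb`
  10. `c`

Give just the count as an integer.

5

1 → match
2 → no match
3 → match
4 → no match
5 → no match
6 → match
7 → no match
8 → match
9 → no match
10 → match
Total matched: 5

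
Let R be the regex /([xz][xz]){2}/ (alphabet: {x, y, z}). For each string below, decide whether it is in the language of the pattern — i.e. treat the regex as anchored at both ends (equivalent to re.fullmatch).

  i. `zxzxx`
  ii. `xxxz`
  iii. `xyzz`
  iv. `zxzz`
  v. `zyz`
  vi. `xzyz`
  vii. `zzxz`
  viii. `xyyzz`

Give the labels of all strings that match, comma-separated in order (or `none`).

ii, iv, vii

i. `zxzxx` → no match
ii. `xxxz` → match
iii. `xyzz` → no match
iv. `zxzz` → match
v. `zyz` → no match
vi. `xzyz` → no match
vii. `zzxz` → match
viii. `xyyzz` → no match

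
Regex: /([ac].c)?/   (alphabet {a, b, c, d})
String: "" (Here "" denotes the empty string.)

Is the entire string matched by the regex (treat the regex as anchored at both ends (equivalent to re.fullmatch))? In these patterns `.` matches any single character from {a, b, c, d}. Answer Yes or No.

Yes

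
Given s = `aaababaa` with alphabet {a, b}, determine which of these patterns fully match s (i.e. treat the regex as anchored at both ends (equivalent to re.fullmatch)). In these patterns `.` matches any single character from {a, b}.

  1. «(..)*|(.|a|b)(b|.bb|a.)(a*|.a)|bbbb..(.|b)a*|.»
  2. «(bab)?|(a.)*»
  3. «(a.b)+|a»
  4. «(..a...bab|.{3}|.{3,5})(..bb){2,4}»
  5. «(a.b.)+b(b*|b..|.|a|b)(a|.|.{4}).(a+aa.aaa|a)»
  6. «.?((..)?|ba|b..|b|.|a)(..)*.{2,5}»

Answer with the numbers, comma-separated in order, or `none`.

1 → match
2 → match
3 → no match
4 → no match — must end with `bb`
5 → no match
6 → match

1, 2, 6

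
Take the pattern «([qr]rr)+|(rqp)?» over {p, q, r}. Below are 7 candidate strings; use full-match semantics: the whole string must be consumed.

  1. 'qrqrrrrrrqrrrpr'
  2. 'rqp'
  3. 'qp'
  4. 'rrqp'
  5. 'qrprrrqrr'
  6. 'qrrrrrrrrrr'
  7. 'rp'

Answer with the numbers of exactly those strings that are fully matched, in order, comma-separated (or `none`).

1 → no match
2 → match
3 → no match
4 → no match
5 → no match
6 → no match
7 → no match

2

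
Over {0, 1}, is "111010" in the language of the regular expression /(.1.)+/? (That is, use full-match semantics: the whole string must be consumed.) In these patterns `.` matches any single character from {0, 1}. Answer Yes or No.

Yes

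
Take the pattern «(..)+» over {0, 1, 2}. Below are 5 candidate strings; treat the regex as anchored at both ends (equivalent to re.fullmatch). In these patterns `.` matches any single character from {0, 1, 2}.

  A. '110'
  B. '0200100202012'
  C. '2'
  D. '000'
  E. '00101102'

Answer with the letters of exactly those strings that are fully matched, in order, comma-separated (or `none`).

A → no match
B → no match
C → no match
D → no match
E → match

E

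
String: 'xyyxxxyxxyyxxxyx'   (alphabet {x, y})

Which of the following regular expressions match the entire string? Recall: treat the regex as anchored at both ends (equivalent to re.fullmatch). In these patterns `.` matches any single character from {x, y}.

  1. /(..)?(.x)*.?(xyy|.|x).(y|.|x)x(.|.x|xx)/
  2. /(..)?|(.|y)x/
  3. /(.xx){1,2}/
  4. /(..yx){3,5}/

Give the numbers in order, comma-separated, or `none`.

1 → match
2 → no match
3 → no match — must end with 'xx'
4 → match

1, 4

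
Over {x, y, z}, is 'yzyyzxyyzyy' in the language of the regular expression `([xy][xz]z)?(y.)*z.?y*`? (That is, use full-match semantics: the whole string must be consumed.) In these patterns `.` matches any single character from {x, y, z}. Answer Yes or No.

No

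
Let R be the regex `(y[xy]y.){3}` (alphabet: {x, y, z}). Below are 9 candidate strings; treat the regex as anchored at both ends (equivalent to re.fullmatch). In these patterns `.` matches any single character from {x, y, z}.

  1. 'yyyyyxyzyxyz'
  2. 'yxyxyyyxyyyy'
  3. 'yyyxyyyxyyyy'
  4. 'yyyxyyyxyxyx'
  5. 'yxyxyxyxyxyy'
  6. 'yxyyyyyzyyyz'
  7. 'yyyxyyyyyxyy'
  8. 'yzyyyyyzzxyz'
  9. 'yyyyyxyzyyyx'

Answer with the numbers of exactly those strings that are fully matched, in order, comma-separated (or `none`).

1 → match
2 → match
3 → match
4 → match
5 → match
6 → match
7 → match
8 → no match
9 → match

1, 2, 3, 4, 5, 6, 7, 9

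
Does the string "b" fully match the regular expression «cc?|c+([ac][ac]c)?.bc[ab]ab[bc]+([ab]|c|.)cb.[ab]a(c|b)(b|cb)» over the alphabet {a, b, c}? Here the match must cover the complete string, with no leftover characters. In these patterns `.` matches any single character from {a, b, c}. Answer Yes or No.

No

Every match must start with "c", but "b" does not.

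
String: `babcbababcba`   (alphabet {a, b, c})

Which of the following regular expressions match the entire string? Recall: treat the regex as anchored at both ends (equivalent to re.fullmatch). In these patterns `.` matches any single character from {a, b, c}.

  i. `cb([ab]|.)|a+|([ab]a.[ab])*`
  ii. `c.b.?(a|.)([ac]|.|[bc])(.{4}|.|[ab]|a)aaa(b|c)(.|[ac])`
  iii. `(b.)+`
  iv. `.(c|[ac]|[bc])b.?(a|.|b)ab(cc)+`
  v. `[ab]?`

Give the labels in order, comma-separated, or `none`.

i → no match
ii → no match — must start with `c`
iii → match
iv → no match — must end with `cc`
v → no match

iii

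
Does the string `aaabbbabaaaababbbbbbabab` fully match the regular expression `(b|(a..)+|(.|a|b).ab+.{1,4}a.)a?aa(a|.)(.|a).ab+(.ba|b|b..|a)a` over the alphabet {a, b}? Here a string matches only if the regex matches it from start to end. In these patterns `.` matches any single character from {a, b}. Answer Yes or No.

No

Every match must end with `a`, but `aaabbbabaaaababbbbbbabab` does not.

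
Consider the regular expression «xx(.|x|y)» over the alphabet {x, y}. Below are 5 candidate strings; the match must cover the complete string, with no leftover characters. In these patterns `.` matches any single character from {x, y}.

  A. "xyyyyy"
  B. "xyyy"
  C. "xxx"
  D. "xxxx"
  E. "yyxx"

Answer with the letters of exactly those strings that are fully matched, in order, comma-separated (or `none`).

A → no match — must start with "xx"
B → no match — must start with "xx"
C → match
D → no match
E → no match — must start with "xx"

C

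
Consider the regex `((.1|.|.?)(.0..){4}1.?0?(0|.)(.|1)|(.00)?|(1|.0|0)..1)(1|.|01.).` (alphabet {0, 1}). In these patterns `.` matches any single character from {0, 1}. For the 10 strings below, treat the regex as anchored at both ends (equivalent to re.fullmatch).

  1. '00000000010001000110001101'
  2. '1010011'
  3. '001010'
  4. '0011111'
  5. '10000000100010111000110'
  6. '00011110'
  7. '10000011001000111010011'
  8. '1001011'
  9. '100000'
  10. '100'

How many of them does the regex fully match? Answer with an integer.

2

1 → no match
2. '1010011' → no match
3. '001010' → no match
4. '0011111' → match
5 → match
6. '00011110' → no match
7 → no match
8. '1001011' → no match
9. '100000' → no match
10. '100' → no match
Total matched: 2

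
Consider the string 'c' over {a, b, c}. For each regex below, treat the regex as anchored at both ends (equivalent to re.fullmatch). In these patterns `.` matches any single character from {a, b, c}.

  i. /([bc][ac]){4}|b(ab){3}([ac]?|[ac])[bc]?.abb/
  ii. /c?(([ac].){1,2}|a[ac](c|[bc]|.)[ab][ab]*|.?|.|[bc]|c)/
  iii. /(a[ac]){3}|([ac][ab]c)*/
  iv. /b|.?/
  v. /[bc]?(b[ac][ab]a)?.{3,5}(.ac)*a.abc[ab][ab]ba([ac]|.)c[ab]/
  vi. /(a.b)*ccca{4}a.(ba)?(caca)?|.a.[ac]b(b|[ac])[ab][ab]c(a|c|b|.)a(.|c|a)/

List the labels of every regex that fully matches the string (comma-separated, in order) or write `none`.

ii, iv

i → no match
ii → match
iii → no match
iv → match
v → no match
vi → no match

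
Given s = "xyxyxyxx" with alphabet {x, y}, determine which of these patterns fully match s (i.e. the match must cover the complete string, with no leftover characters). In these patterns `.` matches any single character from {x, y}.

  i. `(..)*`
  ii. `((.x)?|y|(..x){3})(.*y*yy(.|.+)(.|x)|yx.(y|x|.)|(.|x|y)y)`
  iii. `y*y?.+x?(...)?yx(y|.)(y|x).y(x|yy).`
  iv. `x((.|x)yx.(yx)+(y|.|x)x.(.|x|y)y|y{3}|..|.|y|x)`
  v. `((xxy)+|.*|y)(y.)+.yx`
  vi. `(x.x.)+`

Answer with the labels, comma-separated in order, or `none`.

i, vi

i → match
ii → no match
iii → no match
iv → no match
v → no match — must end with "yx"
vi → match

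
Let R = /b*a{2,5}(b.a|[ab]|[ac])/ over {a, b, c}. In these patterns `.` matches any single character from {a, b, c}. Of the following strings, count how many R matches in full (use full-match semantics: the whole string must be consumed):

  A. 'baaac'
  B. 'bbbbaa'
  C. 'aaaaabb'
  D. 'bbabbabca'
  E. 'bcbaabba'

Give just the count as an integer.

1

A → match
B → no match
C → no match
D → no match
E → no match
Total matched: 1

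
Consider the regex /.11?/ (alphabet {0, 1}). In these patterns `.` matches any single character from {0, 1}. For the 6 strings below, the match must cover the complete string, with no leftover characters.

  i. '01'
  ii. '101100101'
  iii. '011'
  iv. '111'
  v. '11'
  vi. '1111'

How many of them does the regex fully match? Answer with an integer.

i. '01' → match
ii. '101100101' → no match
iii. '011' → match
iv. '111' → match
v. '11' → match
vi. '1111' → no match
Total matched: 4

4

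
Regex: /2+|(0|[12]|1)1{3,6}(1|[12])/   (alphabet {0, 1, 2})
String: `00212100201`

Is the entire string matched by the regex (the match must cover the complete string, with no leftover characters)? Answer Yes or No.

No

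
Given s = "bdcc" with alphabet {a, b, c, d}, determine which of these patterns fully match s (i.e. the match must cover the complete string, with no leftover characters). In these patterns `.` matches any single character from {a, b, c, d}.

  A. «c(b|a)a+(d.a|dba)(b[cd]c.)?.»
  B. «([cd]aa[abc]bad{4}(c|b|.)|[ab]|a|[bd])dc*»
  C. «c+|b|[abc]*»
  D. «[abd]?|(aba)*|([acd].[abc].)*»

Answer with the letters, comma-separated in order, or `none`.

B

A → no match — must start with "c"
B → match
C → no match
D → no match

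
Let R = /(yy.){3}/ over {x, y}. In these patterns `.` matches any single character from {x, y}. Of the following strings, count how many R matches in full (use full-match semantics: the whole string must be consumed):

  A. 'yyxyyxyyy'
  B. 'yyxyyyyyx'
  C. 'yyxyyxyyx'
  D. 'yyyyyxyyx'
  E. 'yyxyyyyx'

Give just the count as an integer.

A → match
B → match
C → match
D → match
E → no match
Total matched: 4

4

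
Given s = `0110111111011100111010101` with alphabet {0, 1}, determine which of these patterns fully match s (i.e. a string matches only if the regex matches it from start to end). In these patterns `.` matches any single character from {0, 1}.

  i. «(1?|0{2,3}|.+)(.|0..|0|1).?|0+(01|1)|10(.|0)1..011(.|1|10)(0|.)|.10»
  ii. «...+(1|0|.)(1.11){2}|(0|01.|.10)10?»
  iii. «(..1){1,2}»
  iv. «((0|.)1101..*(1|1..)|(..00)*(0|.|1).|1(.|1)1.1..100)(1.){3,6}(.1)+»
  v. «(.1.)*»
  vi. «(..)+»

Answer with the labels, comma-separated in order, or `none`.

i → match
ii → no match
iii → no match
iv → match
v → no match
vi → no match

i, iv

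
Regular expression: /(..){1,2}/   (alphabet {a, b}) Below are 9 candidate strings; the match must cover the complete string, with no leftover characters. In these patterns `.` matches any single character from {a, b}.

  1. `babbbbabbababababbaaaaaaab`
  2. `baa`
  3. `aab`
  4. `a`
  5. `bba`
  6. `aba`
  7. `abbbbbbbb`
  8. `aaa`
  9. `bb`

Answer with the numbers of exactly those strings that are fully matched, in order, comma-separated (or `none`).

1 → no match
2 → no match
3 → no match
4 → no match
5 → no match
6 → no match
7 → no match
8 → no match
9 → match

9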